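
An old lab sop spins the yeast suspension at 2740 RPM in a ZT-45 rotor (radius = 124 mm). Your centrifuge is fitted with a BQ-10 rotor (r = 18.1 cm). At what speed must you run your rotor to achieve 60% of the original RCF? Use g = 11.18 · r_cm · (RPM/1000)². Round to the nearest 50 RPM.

1750 RPM

Original rotor: r = 124 mm = 12.4 cm
RCF_original = 11.18 × 12.4 × (2.74)² = 11.18 × 12.4 × 7.5076 ≈ 1,040.8 × g
Target RCF = 0.6 × 1,040.8 ≈ 624.5 × g
624.5 = 11.18 × 18.1 × (N/1000)²
(N/1000)² = 624.5 / 202.358 = 3.086115
N = 1000 × √3.086115 ≈ 1,756.7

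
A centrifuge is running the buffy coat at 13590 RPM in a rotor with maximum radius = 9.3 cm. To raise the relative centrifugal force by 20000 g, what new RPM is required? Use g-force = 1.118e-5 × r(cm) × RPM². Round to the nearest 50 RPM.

≈ 19400 RPM

Current RCF = 1.118 × 10⁻⁵ × 9.3 × (13590)² = 1.118 × 10⁻⁵ × 9.3 × 184,688,100 ≈ 19,202.8 × g
Target RCF = 19,202.8 + 20,000 = 39,202.8 × g
N² = 39,202.8 / (10.3974 × 10⁻⁵) = 377,044,261
N ≈ √377,044,261 ≈ 19,417.6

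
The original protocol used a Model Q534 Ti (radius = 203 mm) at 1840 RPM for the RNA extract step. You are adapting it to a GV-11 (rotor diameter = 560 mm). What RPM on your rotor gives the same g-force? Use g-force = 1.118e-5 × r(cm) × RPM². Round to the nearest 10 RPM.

Original rotor: r = 203 mm = 20.3 cm
RCF = 1.118 × 10⁻⁵ × r × N²
RCF_original = 1.118 × 10⁻⁵ × 20.3 × (1840)² = 1.118 × 10⁻⁵ × 20.3 × 3,385,600 ≈ 768.4 × g
Your rotor: r = 560 mm / 2 = 280 mm = 28 cm
768.4 = 1.118 × 10⁻⁵ × 28 × N²
N² = 768.4 / (31.304 × 10⁻⁵) = 2,454,638
N ≈ √2,454,638 ≈ 1,566.7

1570 RPM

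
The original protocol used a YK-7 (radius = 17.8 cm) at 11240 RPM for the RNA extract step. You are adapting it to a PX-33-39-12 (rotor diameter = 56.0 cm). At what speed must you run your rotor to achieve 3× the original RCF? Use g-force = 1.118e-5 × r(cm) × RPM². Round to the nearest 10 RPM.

15520 RPM

RCF = 1.118 × 10⁻⁵ × r × N²
RCF_original = 1.118 × 10⁻⁵ × 17.8 × (11240)² = 1.118 × 10⁻⁵ × 17.8 × 126,337,600 ≈ 25,141.7 × g
Target RCF = 3 × 25,141.7 ≈ 75,425.1 × g
Your rotor: r = 56.0 / 2 = 28 cm
75,425.1 = 1.118 × 10⁻⁵ × 28 × N²
N² = 75,425.1 / (31.304 × 10⁻⁵) = 240,943,969
N ≈ √240,943,969 ≈ 15,522.4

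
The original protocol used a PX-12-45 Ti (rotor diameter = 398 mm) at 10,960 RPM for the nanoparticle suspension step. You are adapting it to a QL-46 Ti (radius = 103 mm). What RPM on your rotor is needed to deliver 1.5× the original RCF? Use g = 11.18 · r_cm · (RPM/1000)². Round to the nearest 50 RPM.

18650 RPM

Original rotor: r = 398 mm / 2 = 199 mm = 19.9 cm
RCF_original = 11.18 × 19.9 × (10.96)² = 11.18 × 19.9 × 120.1216 ≈ 26,724.9 × g
Target RCF = 1.5 × 26,724.9 ≈ 40,087.4 × g
Your rotor: r = 103 mm = 10.3 cm
40,087.4 = 11.18 × 10.3 × (N/1000)²
(N/1000)² = 40,087.4 / 115.154 = 348.1199
N = 1000 × √348.1199 ≈ 18,658.0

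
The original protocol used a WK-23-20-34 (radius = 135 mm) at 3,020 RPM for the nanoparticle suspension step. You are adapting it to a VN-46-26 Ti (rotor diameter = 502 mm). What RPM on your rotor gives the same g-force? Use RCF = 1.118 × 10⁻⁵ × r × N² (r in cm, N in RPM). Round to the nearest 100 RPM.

≈ 2200 RPM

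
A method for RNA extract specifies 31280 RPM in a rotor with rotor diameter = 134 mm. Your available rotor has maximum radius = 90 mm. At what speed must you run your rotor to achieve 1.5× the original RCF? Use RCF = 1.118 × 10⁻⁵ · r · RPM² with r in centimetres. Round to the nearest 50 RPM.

≈ 33050 RPM

Original rotor: r = 134 mm / 2 = 67 mm = 6.7 cm
RCF_original = 1.118 × 10⁻⁵ × 6.7 × (31280)² = 1.118 × 10⁻⁵ × 6.7 × 978,438,400 ≈ 73,290.9 × g
Target RCF = 1.5 × 73,290.9 ≈ 109,936.3 × g
Your rotor: r = 90 mm = 9.0 cm
109,936.3 = 1.118 × 10⁻⁵ × 9 × N²
N² = 109,936.3 / (10.062 × 10⁻⁵) = 1,092,588,949
N ≈ √1,092,588,949 ≈ 33,054.3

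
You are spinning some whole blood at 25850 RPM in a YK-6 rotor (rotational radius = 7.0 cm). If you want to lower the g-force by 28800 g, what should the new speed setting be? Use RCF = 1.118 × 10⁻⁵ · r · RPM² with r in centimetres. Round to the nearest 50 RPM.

Current RCF = 1.118 × 10⁻⁵ × 7 × (25850)² = 1.118 × 10⁻⁵ × 7 × 668,222,500 ≈ 52,295.1 × g
Target RCF = 52,295.1 − 28,800 = 23,495.1 × g
N² = 23,495.1 / (7.826 × 10⁻⁵) = 300,218,502
N ≈ √300,218,502 ≈ 17,326.8

N₂ ≈ 17350 RPM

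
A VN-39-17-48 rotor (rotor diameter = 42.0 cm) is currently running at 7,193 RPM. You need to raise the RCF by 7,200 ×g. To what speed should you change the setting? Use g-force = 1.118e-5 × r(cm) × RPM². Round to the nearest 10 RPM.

r = 42.0 / 2 = 21 cm
Current RCF = 1.118 × 10⁻⁵ × 21 × (7193)² = 1.118 × 10⁻⁵ × 21 × 51,739,249 ≈ 12,147.3 × g
Target RCF = 12,147.3 + 7,200 = 19,347.3 × g
N² = 19,347.3 / (23.478 × 10⁻⁵) = 82,406,082
N ≈ √82,406,082 ≈ 9,077.8

≈ 9080 RPM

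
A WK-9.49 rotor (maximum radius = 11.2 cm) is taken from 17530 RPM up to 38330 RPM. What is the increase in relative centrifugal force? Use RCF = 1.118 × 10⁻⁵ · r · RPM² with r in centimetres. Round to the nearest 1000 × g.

≈ 145000 x g

RCF₁ = 1.118 × 10⁻⁵ × 11.2 × (17530)² = 1.118 × 10⁻⁵ × 11.2 × 307,300,900 ≈ 38,479 × g
RCF₂ = 1.118 × 10⁻⁵ × 11.2 × (38330)² = 1.118 × 10⁻⁵ × 11.2 × 1,469,188,900 ≈ 183,966 × g
Increase = 183,966 − 38,479 = 145,487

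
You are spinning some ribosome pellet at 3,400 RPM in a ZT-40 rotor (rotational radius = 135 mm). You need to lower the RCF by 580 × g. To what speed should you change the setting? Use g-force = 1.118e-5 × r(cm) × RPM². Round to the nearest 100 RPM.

≈ 2800 RPM

r = 135 mm = 13.5 cm
Current RCF = 1.118 × 10⁻⁵ × 13.5 × (3400)² = 1.118 × 10⁻⁵ × 13.5 × 11,560,000 ≈ 1,744.8 × g
Target RCF = 1,744.8 − 580 = 1,164.8 × g
N² = 1,164.8 / (15.093 × 10⁻⁵) = 7,717,485
N ≈ √7,717,485 ≈ 2,778.0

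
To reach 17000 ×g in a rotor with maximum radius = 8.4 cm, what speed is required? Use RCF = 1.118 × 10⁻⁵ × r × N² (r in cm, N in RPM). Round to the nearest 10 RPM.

13450 RPM

17,000 = 1.118 × 10⁻⁵ × 8.4 × N²
N² = 17,000 / (9.3912 × 10⁻⁵) = 181,020,530
N ≈ √181,020,530 ≈ 13,454.4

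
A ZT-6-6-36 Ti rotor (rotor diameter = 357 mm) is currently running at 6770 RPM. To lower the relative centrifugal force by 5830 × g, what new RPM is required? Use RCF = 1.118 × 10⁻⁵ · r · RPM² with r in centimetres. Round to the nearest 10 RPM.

r = 357 mm / 2 = 178.5 mm = 17.85 cm
Current RCF = 1.118 × 10⁻⁵ × 17.85 × (6770)² = 1.118 × 10⁻⁵ × 17.85 × 45,832,900 ≈ 9,146.6 × g
Target RCF = 9,146.6 − 5,830 = 3,316.6 × g
N² = 3,316.6 / (19.9563 × 10⁻⁵) = 16,619,313
N ≈ √16,619,313 ≈ 4,076.7

≈ 4080 RPM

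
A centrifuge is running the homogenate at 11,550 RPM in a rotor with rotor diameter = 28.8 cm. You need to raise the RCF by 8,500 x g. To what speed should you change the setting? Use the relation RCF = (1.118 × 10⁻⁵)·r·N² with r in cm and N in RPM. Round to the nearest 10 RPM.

≈ 13650 RPM

r = 28.8 / 2 = 14.4 cm
Current RCF = 1.118 × 10⁻⁵ × 14.4 × (11550)² = 1.118 × 10⁻⁵ × 14.4 × 133,402,500 ≈ 21,476.7 × g
Target RCF = 21,476.7 + 8,500 = 29,976.7 × g
N² = 29,976.7 / (16.0992 × 10⁻⁵) = 186,199,935
N ≈ √186,199,935 ≈ 13,645.5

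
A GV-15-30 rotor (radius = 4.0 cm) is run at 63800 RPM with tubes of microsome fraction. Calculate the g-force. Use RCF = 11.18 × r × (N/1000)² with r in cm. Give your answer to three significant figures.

≈ 182000 x g

RCF = 11.18 × 4 × (63.8)² = 11.18 × 4 × 4,070.44 ≈ 182,030.1 × g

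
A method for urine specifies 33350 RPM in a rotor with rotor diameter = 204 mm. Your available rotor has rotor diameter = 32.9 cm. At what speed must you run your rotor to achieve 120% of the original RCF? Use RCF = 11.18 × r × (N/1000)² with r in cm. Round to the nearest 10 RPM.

28770 RPM

Original rotor: r = 204 mm / 2 = 102 mm = 10.2 cm
RCF = 11.18 × r × (N/1000)²
RCF_original = 11.18 × 10.2 × (33.35)² = 11.18 × 10.2 × 1,112.2225 ≈ 126,833.4 × g
Target RCF = 1.2 × 126,833.4 ≈ 152,200.1 × g
Your rotor: r = 32.9 / 2 = 16.45 cm
152,200.1 = 11.18 × 16.45 × (N/1000)²
(N/1000)² = 152,200.1 / 183.911 = 827.5748
N = 1000 × √827.5748 ≈ 28,767.6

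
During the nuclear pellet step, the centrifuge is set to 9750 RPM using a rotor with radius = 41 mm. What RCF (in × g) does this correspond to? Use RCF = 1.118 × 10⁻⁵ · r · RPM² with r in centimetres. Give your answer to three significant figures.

r = 41 mm = 4.1 cm
RCF = 1.118 × 10⁻⁵ × 4.1 × (9750)² = 1.118 × 10⁻⁵ × 4.1 × 95,062,500 ≈ 4,357.5 × g

4360 × g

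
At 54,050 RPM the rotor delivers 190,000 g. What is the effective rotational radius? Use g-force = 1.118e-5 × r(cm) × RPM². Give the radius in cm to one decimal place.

≈ 5.8 cm

190000 = 1.118 × 10⁻⁵ × r × (54050)²
r = 190000 / (1.118 × 10⁻⁵ × 2,921,402,500) = 190000 / 32661.28 ≈ 5.817 cm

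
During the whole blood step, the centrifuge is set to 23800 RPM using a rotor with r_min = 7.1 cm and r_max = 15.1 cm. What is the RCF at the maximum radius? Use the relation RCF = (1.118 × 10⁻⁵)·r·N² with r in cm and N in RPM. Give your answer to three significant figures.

Use r_max = 15.1 cm.
RCF = 1.118 × 10⁻⁵ × r × N²
RCF = 1.118 × 10⁻⁵ × 15.1 × (23800)² = 1.118 × 10⁻⁵ × 15.1 × 566,440,000 ≈ 95,625.3 × g

95600 × g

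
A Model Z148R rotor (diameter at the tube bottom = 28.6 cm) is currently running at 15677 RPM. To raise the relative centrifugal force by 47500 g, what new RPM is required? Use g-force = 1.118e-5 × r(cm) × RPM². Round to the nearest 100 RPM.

23300 RPM

r = 28.6 / 2 = 14.3 cm
Current RCF = 1.118 × 10⁻⁵ × 14.3 × (15677)² = 1.118 × 10⁻⁵ × 14.3 × 245,768,329 ≈ 39,292 × g
Target RCF = 39,292 + 47,500 = 86,792 × g
N² = 86,792 / (15.9874 × 10⁻⁵) = 542,877,516
N ≈ √542,877,516 ≈ 23,299.7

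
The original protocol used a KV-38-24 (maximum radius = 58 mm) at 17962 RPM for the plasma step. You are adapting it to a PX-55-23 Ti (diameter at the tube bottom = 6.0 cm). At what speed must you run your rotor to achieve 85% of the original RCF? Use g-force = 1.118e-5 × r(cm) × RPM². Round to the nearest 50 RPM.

≈ 23050 RPM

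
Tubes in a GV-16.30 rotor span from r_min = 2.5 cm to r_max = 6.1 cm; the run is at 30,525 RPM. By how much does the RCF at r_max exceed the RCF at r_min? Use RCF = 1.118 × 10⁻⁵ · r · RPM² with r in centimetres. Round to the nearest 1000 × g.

ΔRCF = 1.118 × 10⁻⁵ × (r_max − r_min) × N² = 1.118 × 10⁻⁵ × 3.6 × 931,775,625 ≈ 37,502.1

38000 x g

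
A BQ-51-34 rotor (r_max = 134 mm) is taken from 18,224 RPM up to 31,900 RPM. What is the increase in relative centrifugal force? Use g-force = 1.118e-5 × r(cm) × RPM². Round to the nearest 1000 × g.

r = 134 mm = 13.4 cm
RCF₁ = 1.118 × 10⁻⁵ × 13.4 × (18224)² = 1.118 × 10⁻⁵ × 13.4 × 332,114,176 ≈ 49,754.7 × g
RCF₂ = 1.118 × 10⁻⁵ × 13.4 × (31900)² = 1.118 × 10⁻⁵ × 13.4 × 1,017,610,000 ≈ 152,450.2 × g
Increase = 152,450.2 − 49,754.7 = 102,695.5

103000 ×g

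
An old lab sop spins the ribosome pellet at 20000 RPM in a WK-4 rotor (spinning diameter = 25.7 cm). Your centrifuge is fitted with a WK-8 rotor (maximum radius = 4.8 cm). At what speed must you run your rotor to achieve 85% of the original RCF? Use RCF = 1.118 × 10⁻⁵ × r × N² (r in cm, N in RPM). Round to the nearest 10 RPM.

30170 RPM

Original rotor: r = 25.7 / 2 = 12.85 cm
RCF_original = 1.118 × 10⁻⁵ × 12.85 × (20000)² = 1.118 × 10⁻⁵ × 12.85 × 400,000,000 ≈ 57,465.2 × g
Target RCF = 0.85 × 57,465.2 ≈ 48,845.4 × g
48,845.4 = 1.118 × 10⁻⁵ × 4.8 × N²
N² = 48,845.4 / (5.3664 × 10⁻⁵) = 910,207,961
N ≈ √910,207,961 ≈ 30,169.7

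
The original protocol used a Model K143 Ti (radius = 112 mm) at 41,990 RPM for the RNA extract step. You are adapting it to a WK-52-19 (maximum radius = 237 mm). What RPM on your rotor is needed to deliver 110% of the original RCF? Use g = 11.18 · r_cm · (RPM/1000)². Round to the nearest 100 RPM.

Original rotor: r = 112 mm = 11.2 cm
RCF_original = 11.18 × 11.2 × (41.99)² = 11.18 × 11.2 × 1,763.1601 ≈ 220,775.9 × g
Target RCF = 1.1 × 220,775.9 ≈ 242,853.5 × g
Your rotor: r = 237 mm = 23.7 cm
242,853.5 = 11.18 × 23.7 × (N/1000)²
(N/1000)² = 242,853.5 / 264.966 = 916.5459
N = 1000 × √916.5459 ≈ 30,274.5

≈ 30300 RPM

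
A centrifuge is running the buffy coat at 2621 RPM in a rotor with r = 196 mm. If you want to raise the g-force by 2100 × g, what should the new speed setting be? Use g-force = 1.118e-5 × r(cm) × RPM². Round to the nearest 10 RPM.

r = 196 mm = 19.6 cm
Current RCF = 1.118 × 10⁻⁵ × 19.6 × (2621)² = 1.118 × 10⁻⁵ × 19.6 × 6,869,641 ≈ 1,505.3 × g
Target RCF = 1,505.3 + 2,100 = 3,605.3 × g
N² = 3,605.3 / (21.9128 × 10⁻⁵) = 16,452,941
N ≈ √16,452,941 ≈ 4,056.2

≈ 4060 RPM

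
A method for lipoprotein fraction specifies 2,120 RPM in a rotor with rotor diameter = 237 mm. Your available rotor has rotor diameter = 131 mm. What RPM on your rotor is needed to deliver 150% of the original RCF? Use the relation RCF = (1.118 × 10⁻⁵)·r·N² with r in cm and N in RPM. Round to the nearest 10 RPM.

3490 RPM

Original rotor: r = 237 mm / 2 = 118.5 mm = 11.85 cm
RCF = 1.118 × 10⁻⁵ × r × N²
RCF_original = 1.118 × 10⁻⁵ × 11.85 × (2120)² = 1.118 × 10⁻⁵ × 11.85 × 4,494,400 ≈ 595.4 × g
Target RCF = 1.5 × 595.4 ≈ 893.1 × g
Your rotor: r = 131 mm / 2 = 65.5 mm = 6.55 cm
893.1 = 1.118 × 10⁻⁵ × 6.55 × N²
N² = 893.1 / (7.3229 × 10⁻⁵) = 12,195,988
N ≈ √12,195,988 ≈ 3,492.3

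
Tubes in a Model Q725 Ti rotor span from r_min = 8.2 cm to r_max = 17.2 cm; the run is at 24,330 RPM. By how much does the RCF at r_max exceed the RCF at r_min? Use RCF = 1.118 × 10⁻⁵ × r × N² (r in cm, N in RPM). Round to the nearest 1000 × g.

60000 g

RCF_max = 1.118 × 10⁻⁵ × 17.2 × (24330)² = 1.118 × 10⁻⁵ × 17.2 × 591,948,900 ≈ 113,829.4 × g
RCF_min = 1.118 × 10⁻⁵ × 8.2 × (24330)² = 1.118 × 10⁻⁵ × 8.2 × 591,948,900 ≈ 54,267.5 × g
ΔRCF = 113,829.4 − 54,267.5 = 59,561.9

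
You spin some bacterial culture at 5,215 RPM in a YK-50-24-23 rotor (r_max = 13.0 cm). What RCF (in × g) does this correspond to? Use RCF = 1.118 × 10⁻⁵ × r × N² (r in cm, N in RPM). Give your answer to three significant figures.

RCF = 1.118 × 10⁻⁵ × 13 × (5215)² = 1.118 × 10⁻⁵ × 13 × 27,196,225 ≈ 3,952.7 × g

RCF ≈ 3950 × g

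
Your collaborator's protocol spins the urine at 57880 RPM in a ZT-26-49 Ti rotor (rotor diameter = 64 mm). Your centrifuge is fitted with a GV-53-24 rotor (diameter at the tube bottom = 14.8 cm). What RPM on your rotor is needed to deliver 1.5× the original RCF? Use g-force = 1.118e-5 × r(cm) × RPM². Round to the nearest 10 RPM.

≈ 46620 RPM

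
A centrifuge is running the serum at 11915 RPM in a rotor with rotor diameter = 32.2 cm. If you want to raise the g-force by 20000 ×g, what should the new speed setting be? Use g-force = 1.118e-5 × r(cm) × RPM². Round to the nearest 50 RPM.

15900 RPM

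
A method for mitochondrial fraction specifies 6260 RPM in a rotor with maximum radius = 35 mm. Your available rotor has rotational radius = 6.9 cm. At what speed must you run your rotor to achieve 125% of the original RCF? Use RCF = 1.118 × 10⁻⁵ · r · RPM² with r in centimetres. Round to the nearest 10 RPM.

Original rotor: r = 35 mm = 3.5 cm
RCF = 1.118 × 10⁻⁵ × r × N²
RCF_original = 1.118 × 10⁻⁵ × 3.5 × (6260)² = 1.118 × 10⁻⁵ × 3.5 × 39,187,600 ≈ 1,533.4 × g
Target RCF = 1.25 × 1,533.4 ≈ 1,916.8 × g
1,916.8 = 1.118 × 10⁻⁵ × 6.9 × N²
N² = 1,916.8 / (7.7142 × 10⁻⁵) = 24,847,683
N ≈ √24,847,683 ≈ 4,984.7

≈ 4980 RPM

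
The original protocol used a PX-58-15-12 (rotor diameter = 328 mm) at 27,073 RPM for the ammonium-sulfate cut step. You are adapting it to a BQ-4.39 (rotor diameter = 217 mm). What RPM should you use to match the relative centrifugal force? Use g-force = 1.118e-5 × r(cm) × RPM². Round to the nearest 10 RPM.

33280 RPM

Original rotor: r = 328 mm / 2 = 164 mm = 16.4 cm
RCF_original = 1.118 × 10⁻⁵ × 16.4 × (27073)² = 1.118 × 10⁻⁵ × 16.4 × 732,947,329 ≈ 134,387.4 × g
Your rotor: r = 217 mm / 2 = 108.5 mm = 10.85 cm
134,387.4 = 1.118 × 10⁻⁵ × 10.85 × N²
N² = 134,387.4 / (12.1303 × 10⁻⁵) = 1,107,865,428
N ≈ √1,107,865,428 ≈ 33,284.6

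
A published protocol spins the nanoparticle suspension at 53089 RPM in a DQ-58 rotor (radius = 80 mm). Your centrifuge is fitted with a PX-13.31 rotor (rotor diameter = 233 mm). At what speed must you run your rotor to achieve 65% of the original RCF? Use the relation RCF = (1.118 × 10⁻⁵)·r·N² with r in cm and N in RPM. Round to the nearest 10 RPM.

Original rotor: r = 80 mm = 8.0 cm
RCF_original = 1.118 × 10⁻⁵ × 8 × (53089)² = 1.118 × 10⁻⁵ × 8 × 2,818,441,921 ≈ 252,081.4 × g
Target RCF = 0.65 × 252,081.4 ≈ 163,852.9 × g
Your rotor: r = 233 mm / 2 = 116.5 mm = 11.65 cm
163,852.9 = 1.118 × 10⁻⁵ × 11.65 × N²
N² = 163,852.9 / (13.0247 × 10⁻⁵) = 1,258,016,691
N ≈ √1,258,016,691 ≈ 35,468.5

≈ 35470 RPM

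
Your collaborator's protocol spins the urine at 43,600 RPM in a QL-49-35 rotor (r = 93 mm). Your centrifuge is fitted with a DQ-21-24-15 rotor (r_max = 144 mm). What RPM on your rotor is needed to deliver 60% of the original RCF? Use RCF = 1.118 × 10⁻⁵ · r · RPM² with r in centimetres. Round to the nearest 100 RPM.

27100 RPM

Original rotor: r = 93 mm = 9.3 cm
RCF_original = 1.118 × 10⁻⁵ × 9.3 × (43600)² = 1.118 × 10⁻⁵ × 9.3 × 1,900,960,000 ≈ 197,650.4 × g
Target RCF = 0.6 × 197,650.4 ≈ 118,590.2 × g
Your rotor: r = 144 mm = 14.4 cm
118,590.2 = 1.118 × 10⁻⁵ × 14.4 × N²
N² = 118,590.2 / (16.0992 × 10⁻⁵) = 736,621,695
N ≈ √736,621,695 ≈ 27,140.8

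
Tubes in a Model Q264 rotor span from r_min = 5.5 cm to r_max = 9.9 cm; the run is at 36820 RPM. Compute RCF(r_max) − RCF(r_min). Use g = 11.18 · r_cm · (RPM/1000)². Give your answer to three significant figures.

66700 g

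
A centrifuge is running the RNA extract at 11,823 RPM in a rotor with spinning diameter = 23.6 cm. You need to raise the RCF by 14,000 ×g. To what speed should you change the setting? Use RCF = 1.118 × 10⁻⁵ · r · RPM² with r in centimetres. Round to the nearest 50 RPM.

≈ 15700 RPM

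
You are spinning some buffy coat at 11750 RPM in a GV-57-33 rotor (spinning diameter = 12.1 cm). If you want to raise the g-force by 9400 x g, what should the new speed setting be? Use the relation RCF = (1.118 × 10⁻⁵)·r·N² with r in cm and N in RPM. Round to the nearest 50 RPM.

N₂ ≈ 16650 RPM

r = 12.1 / 2 = 6.05 cm
Current RCF = 1.118 × 10⁻⁵ × 6.05 × (11750)² = 1.118 × 10⁻⁵ × 6.05 × 138,062,500 ≈ 9,338.4 × g
Target RCF = 9,338.4 + 9,400 = 18,738.4 × g
N² = 18,738.4 / (6.7639 × 10⁻⁵) = 277,035,438
N ≈ √277,035,438 ≈ 16,644.4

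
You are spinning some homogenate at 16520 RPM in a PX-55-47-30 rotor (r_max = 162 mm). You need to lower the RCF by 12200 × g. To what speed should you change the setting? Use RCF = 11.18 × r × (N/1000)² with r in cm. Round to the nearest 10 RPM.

r = 162 mm = 16.2 cm
Current RCF = 11.18 × 16.2 × (16.52)² = 11.18 × 16.2 × 272.9104 ≈ 49,428.4 × g
Target RCF = 49,428.4 − 12,200 = 37,228.4 × g
(N/1000)² = 37,228.4 / 181.116 = 205.55
N = 1000 × √205.55 ≈ 14,337.0

≈ 14340 RPM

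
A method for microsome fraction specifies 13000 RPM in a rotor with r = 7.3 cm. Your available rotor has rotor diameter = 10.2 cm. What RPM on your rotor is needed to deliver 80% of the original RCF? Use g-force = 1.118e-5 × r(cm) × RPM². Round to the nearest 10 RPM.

≈ 13910 RPM

RCF_original = 1.118 × 10⁻⁵ × 7.3 × (13000)² = 1.118 × 10⁻⁵ × 7.3 × 169,000,000 ≈ 13,792.8 × g
Target RCF = 0.8 × 13,792.8 ≈ 11,034.2 × g
Your rotor: r = 10.2 / 2 = 5.1 cm
11,034.2 = 1.118 × 10⁻⁵ × 5.1 × N²
N² = 11,034.2 / (5.7018 × 10⁻⁵) = 193,521,344
N ≈ √193,521,344 ≈ 13,911.2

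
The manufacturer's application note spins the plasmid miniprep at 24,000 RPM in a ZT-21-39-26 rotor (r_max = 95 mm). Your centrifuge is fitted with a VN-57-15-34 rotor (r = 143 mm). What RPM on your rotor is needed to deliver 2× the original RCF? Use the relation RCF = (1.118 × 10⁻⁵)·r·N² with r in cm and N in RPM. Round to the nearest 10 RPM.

Original rotor: r = 95 mm = 9.5 cm
RCF_original = 1.118 × 10⁻⁵ × 9.5 × (24000)² = 1.118 × 10⁻⁵ × 9.5 × 576,000,000 ≈ 61,177 × g
Target RCF = 2 × 61,177 ≈ 122,354 × g
Your rotor: r = 143 mm = 14.3 cm
122,354 = 1.118 × 10⁻⁵ × 14.3 × N²
N² = 122,354 / (15.9874 × 10⁻⁵) = 765,315,186
N ≈ √765,315,186 ≈ 27,664.3

≈ 27660 RPM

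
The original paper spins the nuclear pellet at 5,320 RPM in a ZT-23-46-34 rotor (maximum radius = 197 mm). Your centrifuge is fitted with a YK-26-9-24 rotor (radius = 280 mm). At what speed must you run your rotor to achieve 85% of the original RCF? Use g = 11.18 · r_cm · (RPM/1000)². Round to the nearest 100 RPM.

≈ 4100 RPM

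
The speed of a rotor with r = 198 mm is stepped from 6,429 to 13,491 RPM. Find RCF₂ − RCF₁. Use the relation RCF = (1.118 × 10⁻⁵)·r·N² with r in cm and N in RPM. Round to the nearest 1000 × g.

r = 198 mm = 19.8 cm
RCF₁ = 1.118 × 10⁻⁵ × 19.8 × (6429)² = 1.118 × 10⁻⁵ × 19.8 × 41,332,041 ≈ 9,149.4 × g
RCF₂ = 1.118 × 10⁻⁵ × 19.8 × (13491)² = 1.118 × 10⁻⁵ × 19.8 × 182,007,081 ≈ 40,289.8 × g
Increase = 40,289.8 − 9,149.4 = 31,140.4

≈ 31000 g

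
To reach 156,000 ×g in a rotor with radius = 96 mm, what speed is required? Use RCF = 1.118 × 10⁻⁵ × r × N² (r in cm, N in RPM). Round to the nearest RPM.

r = 96 mm = 9.6 cm
156,000 = 1.118 × 10⁻⁵ × 9.6 × N²
N² = 156,000 / (10.7328 × 10⁻⁵) = 1,453,488,372
N ≈ √1,453,488,372 ≈ 38,124.6

38125 RPM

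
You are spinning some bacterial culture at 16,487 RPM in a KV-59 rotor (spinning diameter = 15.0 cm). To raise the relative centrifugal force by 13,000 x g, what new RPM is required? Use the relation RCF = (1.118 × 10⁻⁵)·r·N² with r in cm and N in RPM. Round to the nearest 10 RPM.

r = 15.0 / 2 = 7.5 cm
Current RCF = 1.118 × 10⁻⁵ × 7.5 × (16487)² = 1.118 × 10⁻⁵ × 7.5 × 271,821,169 ≈ 22,792.2 × g
Target RCF = 22,792.2 + 13,000 = 35,792.2 × g
N² = 35,792.2 / (8.385 × 10⁻⁵) = 426,859,869
N ≈ √426,859,869 ≈ 20,660.6

20660 RPM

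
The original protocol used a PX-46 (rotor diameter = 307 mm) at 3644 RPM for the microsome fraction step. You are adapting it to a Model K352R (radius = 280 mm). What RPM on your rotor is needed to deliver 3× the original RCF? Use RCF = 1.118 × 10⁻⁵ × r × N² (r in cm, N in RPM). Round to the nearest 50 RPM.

Original rotor: r = 307 mm / 2 = 153.5 mm = 15.35 cm
RCF_original = 1.118 × 10⁻⁵ × 15.35 × (3644)² = 1.118 × 10⁻⁵ × 15.35 × 13,278,736 ≈ 2,278.8 × g
Target RCF = 3 × 2,278.8 ≈ 6,836.4 × g
Your rotor: r = 280 mm = 28.0 cm
6,836.4 = 1.118 × 10⁻⁵ × 28 × N²
N² = 6,836.4 / (31.304 × 10⁻⁵) = 21,838,743
N ≈ √21,838,743 ≈ 4,673.2

≈ 4650 RPM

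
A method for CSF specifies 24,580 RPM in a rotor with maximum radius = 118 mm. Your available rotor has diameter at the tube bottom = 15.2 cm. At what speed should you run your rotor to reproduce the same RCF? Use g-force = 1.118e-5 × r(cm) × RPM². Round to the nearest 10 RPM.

≈ 30630 RPM

Original rotor: r = 118 mm = 11.8 cm
RCF = 1.118 × 10⁻⁵ × r × N²
RCF_original = 1.118 × 10⁻⁵ × 11.8 × (24580)² = 1.118 × 10⁻⁵ × 11.8 × 604,176,400 ≈ 79,705.4 × g
Your rotor: r = 15.2 / 2 = 7.6 cm
79,705.4 = 1.118 × 10⁻⁵ × 7.6 × N²
N² = 79,705.4 / (8.4968 × 10⁻⁵) = 938,063,742
N ≈ √938,063,742 ≈ 30,627.8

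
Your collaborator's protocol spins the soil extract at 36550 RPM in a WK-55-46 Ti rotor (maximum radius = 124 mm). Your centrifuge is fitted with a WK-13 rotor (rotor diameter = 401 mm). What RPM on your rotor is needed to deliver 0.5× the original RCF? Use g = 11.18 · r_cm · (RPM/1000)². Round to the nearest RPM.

20325 RPM

Original rotor: r = 124 mm = 12.4 cm
RCF_original = 11.18 × 12.4 × (36.55)² = 11.18 × 12.4 × 1,335.9025 ≈ 185,198.8 × g
Target RCF = 0.5 × 185,198.8 ≈ 92,599.4 × g
Your rotor: r = 401 mm / 2 = 200.5 mm = 20.05 cm
92,599.4 = 11.18 × 20.05 × (N/1000)²
(N/1000)² = 92,599.4 / 224.159 = 413.097
N = 1000 × √413.097 ≈ 20,324.8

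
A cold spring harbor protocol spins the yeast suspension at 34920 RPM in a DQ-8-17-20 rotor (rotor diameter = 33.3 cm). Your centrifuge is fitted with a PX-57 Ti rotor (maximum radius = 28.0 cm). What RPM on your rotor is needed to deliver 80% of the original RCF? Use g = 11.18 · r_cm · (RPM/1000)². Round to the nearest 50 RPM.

24100 RPM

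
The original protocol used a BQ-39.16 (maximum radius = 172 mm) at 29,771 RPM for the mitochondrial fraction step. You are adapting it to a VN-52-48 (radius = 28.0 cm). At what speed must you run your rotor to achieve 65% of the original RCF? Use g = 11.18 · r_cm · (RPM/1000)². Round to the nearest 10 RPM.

18810 RPM

Original rotor: r = 172 mm = 17.2 cm
RCF_original = 11.18 × 17.2 × (29.771)² = 11.18 × 17.2 × 886.312441 ≈ 170,434.3 × g
Target RCF = 0.65 × 170,434.3 ≈ 110,782.3 × g
110,782.3 = 11.18 × 28 × (N/1000)²
(N/1000)² = 110,782.3 / 313.04 = 353.8918
N = 1000 × √353.8918 ≈ 18,812.0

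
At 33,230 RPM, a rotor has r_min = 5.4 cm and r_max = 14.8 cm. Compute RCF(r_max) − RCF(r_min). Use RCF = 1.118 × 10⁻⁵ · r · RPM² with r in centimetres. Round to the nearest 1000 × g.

RCF_max = 1.118 × 10⁻⁵ × 14.8 × (33230)² = 1.118 × 10⁻⁵ × 14.8 × 1,104,232,900 ≈ 182,710.8 × g
RCF_min = 1.118 × 10⁻⁵ × 5.4 × (33230)² = 1.118 × 10⁻⁵ × 5.4 × 1,104,232,900 ≈ 66,664.7 × g
ΔRCF = 182,710.8 − 66,664.7 = 116,046.1

116000 ×g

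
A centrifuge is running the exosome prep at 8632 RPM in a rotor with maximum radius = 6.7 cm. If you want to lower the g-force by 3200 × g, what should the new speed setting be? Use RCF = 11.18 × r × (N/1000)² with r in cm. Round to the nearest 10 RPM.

Current RCF = 11.18 × 6.7 × (8.632)² = 11.18 × 6.7 × 74.511424 ≈ 5,581.4 × g
Target RCF = 5,581.4 − 3,200 = 2,381.4 × g
(N/1000)² = 2,381.4 / 74.906 = 31.79185
N = 1000 × √31.79185 ≈ 5,638.4

≈ 5640 RPM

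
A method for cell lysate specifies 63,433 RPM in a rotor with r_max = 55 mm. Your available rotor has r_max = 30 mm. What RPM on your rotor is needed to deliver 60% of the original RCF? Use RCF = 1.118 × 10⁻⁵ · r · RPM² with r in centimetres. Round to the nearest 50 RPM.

≈ 66550 RPM

Original rotor: r = 55 mm = 5.5 cm
RCF = 1.118 × 10⁻⁵ × r × N²
RCF_original = 1.118 × 10⁻⁵ × 5.5 × (63433)² = 1.118 × 10⁻⁵ × 5.5 × 4,023,745,489 ≈ 247,420.1 × g
Target RCF = 0.6 × 247,420.1 ≈ 148,452.1 × g
Your rotor: r = 30 mm = 3.0 cm
148,452.1 = 1.118 × 10⁻⁵ × 3 × N²
N² = 148,452.1 / (3.354 × 10⁻⁵) = 4,426,121,049
N ≈ √4,426,121,049 ≈ 66,529.1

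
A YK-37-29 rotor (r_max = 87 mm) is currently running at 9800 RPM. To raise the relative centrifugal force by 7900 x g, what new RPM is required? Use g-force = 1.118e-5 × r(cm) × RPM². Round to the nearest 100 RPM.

N₂ ≈ 13300 RPM

r = 87 mm = 8.7 cm
Current RCF = 1.118 × 10⁻⁵ × 8.7 × (9800)² = 1.118 × 10⁻⁵ × 8.7 × 96,040,000 ≈ 9,341.4 × g
Target RCF = 9,341.4 + 7,900 = 17,241.4 × g
N² = 17,241.4 / (9.7266 × 10⁻⁵) = 177,260,297
N ≈ √177,260,297 ≈ 13,313.9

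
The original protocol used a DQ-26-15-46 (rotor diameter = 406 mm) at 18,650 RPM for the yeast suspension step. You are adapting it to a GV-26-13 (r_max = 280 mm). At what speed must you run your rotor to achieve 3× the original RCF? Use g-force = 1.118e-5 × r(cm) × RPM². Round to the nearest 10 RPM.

Original rotor: r = 406 mm / 2 = 203 mm = 20.3 cm
RCF = 1.118 × 10⁻⁵ × r × N²
RCF_original = 1.118 × 10⁻⁵ × 20.3 × (18650)² = 1.118 × 10⁻⁵ × 20.3 × 347,822,500 ≈ 78,939.7 × g
Target RCF = 3 × 78,939.7 ≈ 236,819.1 × g
Your rotor: r = 280 mm = 28.0 cm
236,819.1 = 1.118 × 10⁻⁵ × 28 × N²
N² = 236,819.1 / (31.304 × 10⁻⁵) = 756,513,864
N ≈ √756,513,864 ≈ 27,504.8

27500 RPM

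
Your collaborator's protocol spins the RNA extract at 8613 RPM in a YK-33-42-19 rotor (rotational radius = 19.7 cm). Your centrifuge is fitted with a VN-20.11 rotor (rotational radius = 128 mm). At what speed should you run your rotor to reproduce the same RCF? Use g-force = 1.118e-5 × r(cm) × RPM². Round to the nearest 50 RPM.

10700 RPM

RCF = 1.118 × 10⁻⁵ × r × N²
RCF_original = 1.118 × 10⁻⁵ × 19.7 × (8613)² = 1.118 × 10⁻⁵ × 19.7 × 74,183,769 ≈ 16,338.7 × g
Your rotor: r = 128 mm = 12.8 cm
16,338.7 = 1.118 × 10⁻⁵ × 12.8 × N²
N² = 16,338.7 / (14.3104 × 10⁻⁵) = 114,173,608
N ≈ √114,173,608 ≈ 10,685.2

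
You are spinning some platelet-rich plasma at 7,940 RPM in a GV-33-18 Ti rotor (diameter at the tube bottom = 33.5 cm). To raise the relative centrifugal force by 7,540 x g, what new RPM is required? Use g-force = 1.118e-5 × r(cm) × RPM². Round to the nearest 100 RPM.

N₂ ≈ 10200 RPM

r = 33.5 / 2 = 16.75 cm
Current RCF = 1.118 × 10⁻⁵ × 16.75 × (7940)² = 1.118 × 10⁻⁵ × 16.75 × 63,043,600 ≈ 11,805.9 × g
Target RCF = 11,805.9 + 7,540 = 19,345.9 × g
N² = 19,345.9 / (18.7265 × 10⁻⁵) = 103,307,612
N ≈ √103,307,612 ≈ 10,164.0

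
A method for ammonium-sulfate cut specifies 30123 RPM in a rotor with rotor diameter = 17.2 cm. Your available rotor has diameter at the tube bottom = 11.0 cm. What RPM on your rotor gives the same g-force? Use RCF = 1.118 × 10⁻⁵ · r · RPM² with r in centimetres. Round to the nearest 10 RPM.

Original rotor: r = 17.2 / 2 = 8.6 cm
RCF_original = 1.118 × 10⁻⁵ × 8.6 × (30123)² = 1.118 × 10⁻⁵ × 8.6 × 907,395,129 ≈ 87,244.2 × g
Your rotor: r = 11.0 / 2 = 5.5 cm
87,244.2 = 1.118 × 10⁻⁵ × 5.5 × N²
N² = 87,244.2 / (6.149 × 10⁻⁵) = 1,418,835,583
N ≈ √1,418,835,583 ≈ 37,667.4

≈ 37670 RPM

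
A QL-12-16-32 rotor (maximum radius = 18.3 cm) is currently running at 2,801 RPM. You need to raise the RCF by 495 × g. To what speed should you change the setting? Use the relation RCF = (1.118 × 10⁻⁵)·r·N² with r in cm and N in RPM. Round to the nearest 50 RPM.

N₂ ≈ 3200 RPM

Current RCF = 1.118 × 10⁻⁵ × 18.3 × (2801)² = 1.118 × 10⁻⁵ × 18.3 × 7,845,601 ≈ 1,605.2 × g
Target RCF = 1,605.2 + 495 = 2,100.2 × g
N² = 2,100.2 / (20.4594 × 10⁻⁵) = 10,265,208
N ≈ √10,265,208 ≈ 3,203.9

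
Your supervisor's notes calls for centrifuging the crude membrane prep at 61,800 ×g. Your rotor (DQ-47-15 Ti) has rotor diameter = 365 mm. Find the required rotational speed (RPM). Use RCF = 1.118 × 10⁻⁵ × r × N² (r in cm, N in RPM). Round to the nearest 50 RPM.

N ≈ 17400 RPM

r = 365 mm / 2 = 182.5 mm = 18.25 cm
RCF = 1.118 × 10⁻⁵ × r × N²
61,800 = 1.118 × 10⁻⁵ × 18.25 × N²
N² = 61,800 / (20.4035 × 10⁻⁵) = 302,889,210
N ≈ √302,889,210 ≈ 17,403.7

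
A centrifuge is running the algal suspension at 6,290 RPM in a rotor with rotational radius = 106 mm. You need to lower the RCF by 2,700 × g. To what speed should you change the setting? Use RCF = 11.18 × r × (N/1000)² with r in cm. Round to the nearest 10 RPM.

4100 RPM

r = 106 mm = 10.6 cm
Current RCF = 11.18 × 10.6 × (6.29)² = 11.18 × 10.6 × 39.5641 ≈ 4,688.7 × g
Target RCF = 4,688.7 − 2,700 = 1,988.7 × g
(N/1000)² = 1,988.7 / 118.508 = 16.78115
N = 1000 × √16.78115 ≈ 4,096.5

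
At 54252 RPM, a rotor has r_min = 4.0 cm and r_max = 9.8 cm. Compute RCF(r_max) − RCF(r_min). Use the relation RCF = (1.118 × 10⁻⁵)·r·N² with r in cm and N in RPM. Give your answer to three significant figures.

ΔRCF ≈ 191000 g

ΔRCF = 1.118 × 10⁻⁵ × (r_max − r_min) × N² = 1.118 × 10⁻⁵ × 5.8 × 2,943,279,504 ≈ 190,854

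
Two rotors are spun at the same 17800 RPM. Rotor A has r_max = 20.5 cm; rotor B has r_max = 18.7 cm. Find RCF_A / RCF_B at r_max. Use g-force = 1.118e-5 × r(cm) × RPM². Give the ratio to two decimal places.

1.10

At fixed N, RCF ∝ r, so RCF_A/RCF_B = r_A/r_B = 20.5 / 18.7 = 1.0963.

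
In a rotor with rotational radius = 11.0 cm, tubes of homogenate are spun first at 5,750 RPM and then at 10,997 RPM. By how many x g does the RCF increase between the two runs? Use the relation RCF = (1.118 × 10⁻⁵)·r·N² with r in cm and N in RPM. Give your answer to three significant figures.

10800 x g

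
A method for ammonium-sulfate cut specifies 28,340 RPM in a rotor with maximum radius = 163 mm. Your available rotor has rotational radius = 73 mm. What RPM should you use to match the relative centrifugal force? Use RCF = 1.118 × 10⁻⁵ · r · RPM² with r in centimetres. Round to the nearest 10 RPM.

Original rotor: r = 163 mm = 16.3 cm
RCF = 1.118 × 10⁻⁵ × r × N²
RCF_original = 1.118 × 10⁻⁵ × 16.3 × (28340)² = 1.118 × 10⁻⁵ × 16.3 × 803,155,600 ≈ 146,362.3 × g
Your rotor: r = 73 mm = 7.3 cm
146,362.3 = 1.118 × 10⁻⁵ × 7.3 × N²
N² = 146,362.3 / (8.1614 × 10⁻⁵) = 1,793,347,955
N ≈ √1,793,347,955 ≈ 42,347.9

≈ 42350 RPM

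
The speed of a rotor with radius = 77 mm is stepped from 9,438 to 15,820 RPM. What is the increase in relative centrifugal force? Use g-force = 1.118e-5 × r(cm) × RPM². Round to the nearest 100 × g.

≈ 13900 x g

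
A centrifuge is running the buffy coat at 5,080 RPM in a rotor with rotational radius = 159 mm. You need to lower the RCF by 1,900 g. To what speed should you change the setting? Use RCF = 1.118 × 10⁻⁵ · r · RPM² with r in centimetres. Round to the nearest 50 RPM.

r = 159 mm = 15.9 cm
Current RCF = 1.118 × 10⁻⁵ × 15.9 × (5080)² = 1.118 × 10⁻⁵ × 15.9 × 25,806,400 ≈ 4,587.4 × g
Target RCF = 4,587.4 − 1,900 = 2,687.4 × g
N² = 2,687.4 / (17.7762 × 10⁻⁵) = 15,117,967
N ≈ √15,117,967 ≈ 3,888.2

N₂ ≈ 3900 RPM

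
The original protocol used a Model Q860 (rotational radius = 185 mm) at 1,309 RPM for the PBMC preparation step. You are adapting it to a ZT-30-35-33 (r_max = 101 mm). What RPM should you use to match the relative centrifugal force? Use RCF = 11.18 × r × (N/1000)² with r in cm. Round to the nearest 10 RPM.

1770 RPM

Original rotor: r = 185 mm = 18.5 cm
RCF = 11.18 × r × (N/1000)²
RCF_original = 11.18 × 18.5 × (1.309)² = 11.18 × 18.5 × 1.713481 ≈ 354.4 × g
Your rotor: r = 101 mm = 10.1 cm
354.4 = 11.18 × 10.1 × (N/1000)²
(N/1000)² = 354.4 / 112.918 = 3.138561
N = 1000 × √3.138561 ≈ 1,771.6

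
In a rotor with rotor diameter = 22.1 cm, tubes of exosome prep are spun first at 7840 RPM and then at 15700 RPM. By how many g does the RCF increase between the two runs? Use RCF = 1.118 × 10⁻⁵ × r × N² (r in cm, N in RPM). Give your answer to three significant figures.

≈ 22900 g

r = 22.1 / 2 = 11.05 cm
RCF₁ = 1.118 × 10⁻⁵ × 11.05 × (7840)² = 1.118 × 10⁻⁵ × 11.05 × 61,465,600 ≈ 7,593.4 × g
RCF₂ = 1.118 × 10⁻⁵ × 11.05 × (15700)² = 1.118 × 10⁻⁵ × 11.05 × 246,490,000 ≈ 30,451.1 × g
Increase = 30,451.1 − 7,593.4 = 22,857.7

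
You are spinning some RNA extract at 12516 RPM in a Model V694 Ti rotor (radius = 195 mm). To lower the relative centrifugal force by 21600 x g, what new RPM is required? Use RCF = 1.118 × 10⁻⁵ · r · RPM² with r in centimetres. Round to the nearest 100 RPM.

7600 RPM

r = 195 mm = 19.5 cm
Current RCF = 1.118 × 10⁻⁵ × 19.5 × (12516)² = 1.118 × 10⁻⁵ × 19.5 × 156,650,256 ≈ 34,151.3 × g
Target RCF = 34,151.3 − 21,600 = 12,551.3 × g
N² = 12,551.3 / (21.801 × 10⁻⁵) = 57,572,130
N ≈ √57,572,130 ≈ 7,587.6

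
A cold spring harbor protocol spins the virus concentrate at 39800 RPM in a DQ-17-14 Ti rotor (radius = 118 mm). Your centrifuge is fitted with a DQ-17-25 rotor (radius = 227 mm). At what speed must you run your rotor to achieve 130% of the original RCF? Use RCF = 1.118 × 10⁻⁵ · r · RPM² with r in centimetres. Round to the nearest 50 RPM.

Original rotor: r = 118 mm = 11.8 cm
RCF = 1.118 × 10⁻⁵ × r × N²
RCF_original = 1.118 × 10⁻⁵ × 11.8 × (39800)² = 1.118 × 10⁻⁵ × 11.8 × 1,584,040,000 ≈ 208,972.9 × g
Target RCF = 1.3 × 208,972.9 ≈ 271,664.8 × g
Your rotor: r = 227 mm = 22.7 cm
271,664.8 = 1.118 × 10⁻⁵ × 22.7 × N²
N² = 271,664.8 / (25.3786 × 10⁻⁵) = 1,070,448,330
N ≈ √1,070,448,330 ≈ 32,717.7

≈ 32700 RPM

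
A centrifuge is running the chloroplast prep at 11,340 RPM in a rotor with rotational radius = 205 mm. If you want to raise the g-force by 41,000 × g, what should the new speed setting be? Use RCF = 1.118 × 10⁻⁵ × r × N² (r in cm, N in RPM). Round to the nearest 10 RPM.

r = 205 mm = 20.5 cm
Current RCF = 1.118 × 10⁻⁵ × 20.5 × (11340)² = 1.118 × 10⁻⁵ × 20.5 × 128,595,600 ≈ 29,472.8 × g
Target RCF = 29,472.8 + 41,000 = 70,472.8 × g
N² = 70,472.8 / (22.919 × 10⁻⁵) = 307,486,365
N ≈ √307,486,365 ≈ 17,535.3

N₂ ≈ 17540 RPM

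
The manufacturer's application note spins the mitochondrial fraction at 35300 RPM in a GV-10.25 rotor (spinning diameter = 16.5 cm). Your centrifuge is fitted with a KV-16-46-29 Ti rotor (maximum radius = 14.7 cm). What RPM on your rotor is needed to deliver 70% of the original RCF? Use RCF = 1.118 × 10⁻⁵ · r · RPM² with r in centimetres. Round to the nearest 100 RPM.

Original rotor: r = 16.5 / 2 = 8.25 cm
RCF_original = 1.118 × 10⁻⁵ × 8.25 × (35300)² = 1.118 × 10⁻⁵ × 8.25 × 1,246,090,000 ≈ 114,933.1 × g
Target RCF = 0.7 × 114,933.1 ≈ 80,453.2 × g
80,453.2 = 1.118 × 10⁻⁵ × 14.7 × N²
N² = 80,453.2 / (16.4346 × 10⁻⁵) = 489,535,492
N ≈ √489,535,492 ≈ 22,125.4

≈ 22100 RPM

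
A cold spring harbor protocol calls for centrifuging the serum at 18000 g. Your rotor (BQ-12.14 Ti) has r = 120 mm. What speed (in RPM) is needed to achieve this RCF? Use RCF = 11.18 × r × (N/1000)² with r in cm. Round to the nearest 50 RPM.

r = 120 mm = 12.0 cm
18,000 = 11.18 × 12 × (N/1000)²
(N/1000)² = 18,000 / 134.16 = 134.1682
N = 1000 × √134.1682 ≈ 11,583.1

≈ 11600 RPM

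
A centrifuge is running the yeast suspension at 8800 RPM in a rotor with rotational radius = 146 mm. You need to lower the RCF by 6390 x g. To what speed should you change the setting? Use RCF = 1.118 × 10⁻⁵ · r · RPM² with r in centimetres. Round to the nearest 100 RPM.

6200 RPM

r = 146 mm = 14.6 cm
Current RCF = 1.118 × 10⁻⁵ × 14.6 × (8800)² = 1.118 × 10⁻⁵ × 14.6 × 77,440,000 ≈ 12,640.4 × g
Target RCF = 12,640.4 − 6,390 = 6,250.4 × g
N² = 6,250.4 / (16.3228 × 10⁻⁵) = 38,292,450
N ≈ √38,292,450 ≈ 6,188.1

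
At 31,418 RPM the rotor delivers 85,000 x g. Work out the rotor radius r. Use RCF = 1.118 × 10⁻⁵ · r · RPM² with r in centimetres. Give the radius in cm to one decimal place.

85000 = 1.118 × 10⁻⁵ × r × (31418)²
r = 85000 / (1.118 × 10⁻⁵ × 987,090,724) = 85000 / 11035.67 ≈ 7.702 cm

7.7 cm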